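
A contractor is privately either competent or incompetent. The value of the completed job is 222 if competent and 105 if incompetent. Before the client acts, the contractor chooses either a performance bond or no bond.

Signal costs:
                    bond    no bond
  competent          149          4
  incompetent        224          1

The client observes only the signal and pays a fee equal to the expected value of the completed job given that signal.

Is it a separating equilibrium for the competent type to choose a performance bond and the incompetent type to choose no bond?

Under separation the client infers type exactly: bond → competent (pays 222), no bond → incompetent (pays 105).
Competent: bond gives 222 − 149 = 73; no bond gives 105 − 4 = 101. Would deviate. ✗
Incompetent: no bond gives 105 − 1 = 104; bond gives 222 − 224 = -2. No deviation. ✓

No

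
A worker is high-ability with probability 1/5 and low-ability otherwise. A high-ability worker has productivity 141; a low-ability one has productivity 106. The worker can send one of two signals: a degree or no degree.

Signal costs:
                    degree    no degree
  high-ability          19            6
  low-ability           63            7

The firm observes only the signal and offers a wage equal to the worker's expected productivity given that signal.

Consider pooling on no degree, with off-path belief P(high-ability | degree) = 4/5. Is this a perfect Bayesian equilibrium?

At the pooled signal (no degree) the firm holds the prior 1/5 and pays 1/5·141 + 4/5·106 = 113. Off-path (degree) belief 4/5 gives 4/5·141 + 1/5·106 = 134.
High-ability: no degree gives 113 − 6 = 107; degree gives 134 − 19 = 115. Deviates. ✗
Low-ability: no degree gives 113 − 7 = 106; degree gives 134 − 63 = 71. Stays. ✓

No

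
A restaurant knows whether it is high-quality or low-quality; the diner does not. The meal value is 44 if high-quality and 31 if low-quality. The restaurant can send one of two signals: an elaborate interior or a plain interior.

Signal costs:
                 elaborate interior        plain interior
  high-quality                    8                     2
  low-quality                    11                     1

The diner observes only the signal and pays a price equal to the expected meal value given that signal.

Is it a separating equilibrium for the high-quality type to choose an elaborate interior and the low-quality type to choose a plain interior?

Under separation the diner infers type exactly: elaborate interior → high-quality (pays 44), plain interior → low-quality (pays 31).
High-quality: elaborate interior gives 44 − 8 = 36; plain interior gives 31 − 2 = 29. No deviation. ✓
Low-quality: plain interior gives 31 − 1 = 30; elaborate interior gives 44 − 11 = 33. Would deviate. ✗

No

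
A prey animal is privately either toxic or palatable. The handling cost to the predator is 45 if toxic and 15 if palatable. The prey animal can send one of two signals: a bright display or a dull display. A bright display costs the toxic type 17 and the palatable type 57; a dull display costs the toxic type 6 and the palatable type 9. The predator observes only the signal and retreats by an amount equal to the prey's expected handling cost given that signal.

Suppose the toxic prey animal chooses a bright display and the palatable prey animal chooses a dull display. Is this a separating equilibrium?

Yes

If types separate, bright display earns payment 45 and dull display earns 15.
Toxic: bright display gives 45 − 17 = 28; dull display gives 15 − 6 = 9. No deviation. ✓
Palatable: dull display gives 15 − 9 = 6; bright display gives 45 − 57 = -12. No deviation. ✓
Neither type gains from mimicking the other.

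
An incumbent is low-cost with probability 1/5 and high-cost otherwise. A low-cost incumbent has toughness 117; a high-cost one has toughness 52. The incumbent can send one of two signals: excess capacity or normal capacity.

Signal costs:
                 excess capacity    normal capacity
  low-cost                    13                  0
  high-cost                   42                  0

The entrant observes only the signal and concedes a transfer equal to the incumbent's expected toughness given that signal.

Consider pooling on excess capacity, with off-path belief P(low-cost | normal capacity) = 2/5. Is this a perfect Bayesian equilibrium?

No

At the pooled signal (excess capacity) the entrant holds the prior 1/5 and pays 1/5·117 + 4/5·52 = 65. Off-path (normal capacity) belief 2/5 gives 2/5·117 + 3/5·52 = 78.
Low-cost: excess capacity gives 65 − 13 = 52; normal capacity gives 78 − 0 = 78. Deviates. ✗
High-cost: excess capacity gives 65 − 42 = 23; normal capacity gives 78 − 0 = 78. Deviates. ✗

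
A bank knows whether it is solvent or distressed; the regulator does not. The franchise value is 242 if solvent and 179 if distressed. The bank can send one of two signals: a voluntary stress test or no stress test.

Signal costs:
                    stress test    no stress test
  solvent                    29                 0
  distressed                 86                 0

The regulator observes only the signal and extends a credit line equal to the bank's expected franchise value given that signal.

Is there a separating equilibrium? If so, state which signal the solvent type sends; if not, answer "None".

Try solvent → stress test, distressed → no stress test:
  If types separate, stress test earns payment 242 and no stress test earns 179.
  Solvent: stress test gives 242 − 29 = 213; no stress test gives 179 − 0 = 179. No deviation. ✓
  Distressed: no stress test gives 179 − 0 = 179; stress test gives 242 − 86 = 156. No deviation. ✓
Both hold — the solvent type sends stress test.

stress test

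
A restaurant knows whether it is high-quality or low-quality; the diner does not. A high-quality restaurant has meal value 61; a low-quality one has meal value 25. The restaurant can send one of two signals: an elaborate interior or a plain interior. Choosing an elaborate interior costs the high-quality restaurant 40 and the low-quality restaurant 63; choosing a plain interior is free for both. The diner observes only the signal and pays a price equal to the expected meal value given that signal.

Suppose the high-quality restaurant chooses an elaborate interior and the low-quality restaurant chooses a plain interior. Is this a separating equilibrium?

No

If types separate, elaborate interior earns payment 61 and plain interior earns 25.
High-quality: elaborate interior gives 61 − 40 = 21; plain interior gives 25 − 0 = 25. Would deviate. ✗
Low-quality: plain interior gives 25 − 0 = 25; elaborate interior gives 61 − 63 = -2. No deviation. ✓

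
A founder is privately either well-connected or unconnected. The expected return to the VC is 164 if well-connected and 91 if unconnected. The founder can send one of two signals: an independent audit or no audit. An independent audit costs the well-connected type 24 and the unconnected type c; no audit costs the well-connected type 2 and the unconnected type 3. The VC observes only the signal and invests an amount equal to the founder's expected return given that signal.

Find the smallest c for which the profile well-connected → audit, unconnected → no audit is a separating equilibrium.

76

Under separation: audit → well-connected (pays 164); no audit → unconnected (pays 91).
Well-connected: 164 − 24 = 140 ≥ 91 − 2 = 89. Holds regardless of c. ✓
Unconnected: 91 − 3 ≥ 164 − c, so c ≥ 164 − 88 = 76.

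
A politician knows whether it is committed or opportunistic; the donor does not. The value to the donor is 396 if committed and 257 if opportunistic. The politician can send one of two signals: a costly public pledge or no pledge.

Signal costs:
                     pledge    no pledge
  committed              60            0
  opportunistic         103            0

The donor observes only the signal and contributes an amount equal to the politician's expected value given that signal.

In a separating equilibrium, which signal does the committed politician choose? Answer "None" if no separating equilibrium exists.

None

Try committed → pledge, opportunistic → no pledge:
  Under separation the donor infers type exactly: pledge → committed (pays 396), no pledge → opportunistic (pays 257).
  Committed: pledge gives 396 − 60 = 336; no pledge gives 257 − 0 = 257. No deviation. ✓
  Opportunistic: no pledge gives 257 − 0 = 257; pledge gives 396 − 103 = 293. Would deviate. ✗
Try committed → no pledge, opportunistic → pledge:
  Under separation the donor infers type exactly: no pledge → committed (pays 396), pledge → opportunistic (pays 257).
  Committed: no pledge gives 396 − 0 = 396; pledge gives 257 − 60 = 197. No deviation. ✓
  Opportunistic: pledge gives 257 − 103 = 154; no pledge gives 396 − 0 = 396. Would deviate. ✗
Neither assignment is incentive-compatible.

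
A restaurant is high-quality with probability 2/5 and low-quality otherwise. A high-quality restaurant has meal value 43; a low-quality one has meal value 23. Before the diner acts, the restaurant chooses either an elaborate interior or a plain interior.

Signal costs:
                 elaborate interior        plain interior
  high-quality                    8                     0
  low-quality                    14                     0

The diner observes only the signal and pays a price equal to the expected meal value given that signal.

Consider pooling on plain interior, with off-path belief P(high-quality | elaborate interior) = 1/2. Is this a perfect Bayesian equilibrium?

At the pooled signal (plain interior) the diner holds the prior 2/5 and pays 2/5·43 + 3/5·23 = 31. Off-path (elaborate interior) belief 1/2 gives 1/2·43 + 1/2·23 = 33.
High-quality: plain interior gives 31 − 0 = 31; elaborate interior gives 33 − 8 = 25. Stays. ✓
Low-quality: plain interior gives 31 − 0 = 31; elaborate interior gives 33 − 14 = 19. Stays. ✓

Yes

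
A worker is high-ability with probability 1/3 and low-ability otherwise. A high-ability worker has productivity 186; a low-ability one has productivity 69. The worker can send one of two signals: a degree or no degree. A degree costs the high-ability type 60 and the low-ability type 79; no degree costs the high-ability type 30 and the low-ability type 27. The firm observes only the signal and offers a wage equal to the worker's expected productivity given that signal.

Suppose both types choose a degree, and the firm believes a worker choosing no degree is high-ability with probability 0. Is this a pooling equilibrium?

No

At the pooled signal (degree) the firm holds the prior 1/3 and pays 1/3·186 + 2/3·69 = 108. Off-path (no degree) belief 0 gives 0·186 + 1·69 = 69.
High-ability: degree gives 108 − 60 = 48; no degree gives 69 − 30 = 39. Stays. ✓
Low-ability: degree gives 108 − 79 = 29; no degree gives 69 − 27 = 42. Deviates. ✗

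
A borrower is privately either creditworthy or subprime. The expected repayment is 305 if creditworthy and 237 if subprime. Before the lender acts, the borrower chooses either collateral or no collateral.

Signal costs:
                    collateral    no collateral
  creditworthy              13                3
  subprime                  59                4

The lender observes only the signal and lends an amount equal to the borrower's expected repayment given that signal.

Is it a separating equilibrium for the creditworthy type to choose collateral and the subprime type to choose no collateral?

No

Under separation the lender infers type exactly: collateral → creditworthy (pays 305), no collateral → subprime (pays 237).
Creditworthy: collateral gives 305 − 13 = 292; no collateral gives 237 − 3 = 234. No deviation. ✓
Subprime: no collateral gives 237 − 4 = 233; collateral gives 305 − 59 = 246. Would deviate. ✗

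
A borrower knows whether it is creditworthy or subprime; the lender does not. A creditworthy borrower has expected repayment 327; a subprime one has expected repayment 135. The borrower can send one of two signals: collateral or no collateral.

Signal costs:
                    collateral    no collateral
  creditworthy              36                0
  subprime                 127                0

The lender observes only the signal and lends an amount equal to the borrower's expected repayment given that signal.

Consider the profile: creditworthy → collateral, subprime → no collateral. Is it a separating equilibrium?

Under separation the lender infers type exactly: collateral → creditworthy (pays 327), no collateral → subprime (pays 135).
Creditworthy: collateral gives 327 − 36 = 291; no collateral gives 135 − 0 = 135. No deviation. ✓
Subprime: no collateral gives 135 − 0 = 135; collateral gives 327 − 127 = 200. Would deviate. ✗

No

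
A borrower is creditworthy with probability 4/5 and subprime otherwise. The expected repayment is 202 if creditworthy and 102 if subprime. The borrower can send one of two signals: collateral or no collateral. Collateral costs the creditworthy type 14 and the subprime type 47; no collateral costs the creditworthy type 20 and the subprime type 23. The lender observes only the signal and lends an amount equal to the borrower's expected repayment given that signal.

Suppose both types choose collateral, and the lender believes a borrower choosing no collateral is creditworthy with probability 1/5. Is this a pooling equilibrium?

Yes

At the pooled signal (collateral) the lender holds the prior 4/5 and pays 4/5·202 + 1/5·102 = 182. Off-path (no collateral) belief 1/5 gives 1/5·202 + 4/5·102 = 122.
Creditworthy: collateral gives 182 − 14 = 168; no collateral gives 122 − 20 = 102. Stays. ✓
Subprime: collateral gives 182 − 47 = 135; no collateral gives 122 − 23 = 99. Stays. ✓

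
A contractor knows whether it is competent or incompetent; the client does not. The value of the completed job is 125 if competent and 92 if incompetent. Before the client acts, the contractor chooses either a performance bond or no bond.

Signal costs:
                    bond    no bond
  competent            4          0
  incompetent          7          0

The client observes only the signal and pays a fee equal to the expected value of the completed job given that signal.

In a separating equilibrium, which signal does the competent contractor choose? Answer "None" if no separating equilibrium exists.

None

Try competent → bond, incompetent → no bond:
  Under separation the client infers type exactly: bond → competent (pays 125), no bond → incompetent (pays 92).
  Competent: bond gives 125 − 4 = 121; no bond gives 92 − 0 = 92. No deviation. ✓
  Incompetent: no bond gives 92 − 0 = 92; bond gives 125 − 7 = 118. Would deviate. ✗
Try competent → no bond, incompetent → bond:
  Under separation the client infers type exactly: no bond → competent (pays 125), bond → incompetent (pays 92).
  Competent: no bond gives 125 − 0 = 125; bond gives 92 − 4 = 88. No deviation. ✓
  Incompetent: bond gives 92 − 7 = 85; no bond gives 125 − 0 = 125. Would deviate. ✗
Neither assignment is incentive-compatible.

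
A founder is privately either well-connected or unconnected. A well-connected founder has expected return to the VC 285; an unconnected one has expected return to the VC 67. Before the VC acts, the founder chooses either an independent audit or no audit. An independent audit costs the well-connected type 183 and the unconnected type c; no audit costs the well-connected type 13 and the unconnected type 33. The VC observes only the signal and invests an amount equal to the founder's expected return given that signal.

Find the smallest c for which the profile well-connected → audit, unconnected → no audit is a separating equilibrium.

Under separation: audit → well-connected (pays 285); no audit → unconnected (pays 67).
Well-connected: 285 − 183 = 102 ≥ 67 − 13 = 54. Holds regardless of c. ✓
Unconnected: 67 − 33 ≥ 285 − c, so c ≥ 285 − 34 = 251.

251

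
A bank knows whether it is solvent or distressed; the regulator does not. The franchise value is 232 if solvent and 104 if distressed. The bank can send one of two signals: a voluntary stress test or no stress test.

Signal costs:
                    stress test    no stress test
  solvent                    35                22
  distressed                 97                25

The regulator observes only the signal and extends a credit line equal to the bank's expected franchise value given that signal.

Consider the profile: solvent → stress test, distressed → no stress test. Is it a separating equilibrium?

Under separation the regulator infers type exactly: stress test → solvent (pays 232), no stress test → distressed (pays 104).
Solvent: stress test gives 232 − 35 = 197; no stress test gives 104 − 22 = 82. No deviation. ✓
Distressed: no stress test gives 104 − 25 = 79; stress test gives 232 − 97 = 135. Would deviate. ✗

No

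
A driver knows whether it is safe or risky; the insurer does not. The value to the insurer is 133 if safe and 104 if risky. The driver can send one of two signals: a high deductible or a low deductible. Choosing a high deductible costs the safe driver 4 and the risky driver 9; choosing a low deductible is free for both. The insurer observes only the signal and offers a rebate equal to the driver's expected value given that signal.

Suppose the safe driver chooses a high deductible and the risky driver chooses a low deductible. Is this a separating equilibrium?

No

If types separate, high deductible earns payment 133 and low deductible earns 104.
Safe: high deductible gives 133 − 4 = 129; low deductible gives 104 − 0 = 104. No deviation. ✓
Risky: low deductible gives 104 − 0 = 104; high deductible gives 133 − 9 = 124. Would deviate. ✗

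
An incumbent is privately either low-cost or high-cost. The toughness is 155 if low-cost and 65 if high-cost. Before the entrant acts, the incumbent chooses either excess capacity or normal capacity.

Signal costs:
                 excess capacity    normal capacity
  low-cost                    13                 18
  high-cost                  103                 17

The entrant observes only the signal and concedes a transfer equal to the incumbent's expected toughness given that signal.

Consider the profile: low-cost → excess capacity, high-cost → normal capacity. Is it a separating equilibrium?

No

If types separate, excess capacity earns payment 155 and normal capacity earns 65.
Low-cost: excess capacity gives 155 − 13 = 142; normal capacity gives 65 − 18 = 47. No deviation. ✓
High-cost: normal capacity gives 65 − 17 = 48; excess capacity gives 155 − 103 = 52. Would deviate. ✗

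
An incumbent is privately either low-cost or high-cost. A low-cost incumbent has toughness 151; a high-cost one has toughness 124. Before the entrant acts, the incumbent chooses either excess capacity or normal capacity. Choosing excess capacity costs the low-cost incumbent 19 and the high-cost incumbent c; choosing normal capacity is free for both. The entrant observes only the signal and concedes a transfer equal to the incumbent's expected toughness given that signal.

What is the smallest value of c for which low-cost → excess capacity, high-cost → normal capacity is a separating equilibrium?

27

Under separation: excess capacity → low-cost (pays 151); normal capacity → high-cost (pays 124).
Low-cost: 151 − 19 = 132 ≥ 124 − 0 = 124. Holds regardless of c. ✓
High-cost: 124 − 0 ≥ 151 − c, so c ≥ 151 − 124 = 27.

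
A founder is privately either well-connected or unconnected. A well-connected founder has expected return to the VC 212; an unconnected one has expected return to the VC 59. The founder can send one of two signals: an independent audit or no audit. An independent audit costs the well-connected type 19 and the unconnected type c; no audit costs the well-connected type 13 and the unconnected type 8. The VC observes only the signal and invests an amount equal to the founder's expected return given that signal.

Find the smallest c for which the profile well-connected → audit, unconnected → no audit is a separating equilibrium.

161

Under separation: audit → well-connected (pays 212); no audit → unconnected (pays 59).
Well-connected: 212 − 19 = 193 ≥ 59 − 13 = 46. Holds regardless of c. ✓
Unconnected: 59 − 8 ≥ 212 − c, so c ≥ 212 − 51 = 161.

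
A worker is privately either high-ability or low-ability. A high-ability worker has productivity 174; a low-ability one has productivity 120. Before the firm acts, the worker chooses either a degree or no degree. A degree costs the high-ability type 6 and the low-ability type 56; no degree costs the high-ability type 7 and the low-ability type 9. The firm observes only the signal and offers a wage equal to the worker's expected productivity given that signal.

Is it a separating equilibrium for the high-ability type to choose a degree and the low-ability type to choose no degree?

If types separate, degree earns payment 174 and no degree earns 120.
High-ability: degree gives 174 − 6 = 168; no degree gives 120 − 7 = 113. No deviation. ✓
Low-ability: no degree gives 120 − 9 = 111; degree gives 174 − 56 = 118. Would deviate. ✗

No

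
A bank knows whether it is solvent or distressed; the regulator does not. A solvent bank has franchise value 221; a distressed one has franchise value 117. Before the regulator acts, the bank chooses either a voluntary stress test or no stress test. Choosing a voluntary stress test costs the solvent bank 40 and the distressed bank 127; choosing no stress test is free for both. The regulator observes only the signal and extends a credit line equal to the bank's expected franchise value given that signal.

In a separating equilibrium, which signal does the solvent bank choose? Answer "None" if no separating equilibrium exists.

Try solvent → stress test, distressed → no stress test:
  Under separation the regulator infers type exactly: stress test → solvent (pays 221), no stress test → distressed (pays 117).
  Solvent: stress test gives 221 − 40 = 181; no stress test gives 117 − 0 = 117. No deviation. ✓
  Distressed: no stress test gives 117 − 0 = 117; stress test gives 221 − 127 = 94. No deviation. ✓
Both hold — the solvent type sends stress test.

stress test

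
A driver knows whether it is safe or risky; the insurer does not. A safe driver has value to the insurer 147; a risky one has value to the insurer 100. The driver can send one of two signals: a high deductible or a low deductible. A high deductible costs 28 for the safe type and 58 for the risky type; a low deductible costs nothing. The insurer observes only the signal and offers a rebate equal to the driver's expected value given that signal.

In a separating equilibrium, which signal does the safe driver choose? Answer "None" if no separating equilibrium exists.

Try safe → high deductible, risky → low deductible:
  If types separate, high deductible earns payment 147 and low deductible earns 100.
  Safe: high deductible gives 147 − 28 = 119; low deductible gives 100 − 0 = 100. No deviation. ✓
  Risky: low deductible gives 100 − 0 = 100; high deductible gives 147 − 58 = 89. No deviation. ✓
Both hold — the safe type sends high deductible.

high deductible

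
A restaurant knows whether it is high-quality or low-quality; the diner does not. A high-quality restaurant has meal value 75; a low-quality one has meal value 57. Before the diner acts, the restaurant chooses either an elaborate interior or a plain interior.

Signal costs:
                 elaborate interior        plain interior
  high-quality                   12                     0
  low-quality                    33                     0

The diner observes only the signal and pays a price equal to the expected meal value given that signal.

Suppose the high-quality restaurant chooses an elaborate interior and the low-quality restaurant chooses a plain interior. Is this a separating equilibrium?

If types separate, elaborate interior earns payment 75 and plain interior earns 57.
High-quality: elaborate interior gives 75 − 12 = 63; plain interior gives 57 − 0 = 57. No deviation. ✓
Low-quality: plain interior gives 57 − 0 = 57; elaborate interior gives 75 − 33 = 42. No deviation. ✓
Neither type gains from mimicking the other.

Yes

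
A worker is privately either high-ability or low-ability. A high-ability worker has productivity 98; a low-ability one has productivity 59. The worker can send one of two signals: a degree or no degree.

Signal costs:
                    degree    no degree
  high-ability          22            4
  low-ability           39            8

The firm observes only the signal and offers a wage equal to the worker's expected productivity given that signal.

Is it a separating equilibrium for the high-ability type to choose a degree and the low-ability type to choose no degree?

No

Under separation the firm infers type exactly: degree → high-ability (pays 98), no degree → low-ability (pays 59).
High-ability: degree gives 98 − 22 = 76; no degree gives 59 − 4 = 55. No deviation. ✓
Low-ability: no degree gives 59 − 8 = 51; degree gives 98 − 39 = 59. Would deviate. ✗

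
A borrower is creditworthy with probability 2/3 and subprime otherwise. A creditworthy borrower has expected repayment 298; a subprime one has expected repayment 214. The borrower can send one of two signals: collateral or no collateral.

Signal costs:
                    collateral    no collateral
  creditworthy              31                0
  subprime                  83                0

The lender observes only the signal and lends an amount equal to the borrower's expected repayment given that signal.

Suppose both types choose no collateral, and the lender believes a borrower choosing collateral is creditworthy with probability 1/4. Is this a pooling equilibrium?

Yes

At the pooled signal (no collateral) the lender holds the prior 2/3 and pays 2/3·298 + 1/3·214 = 270. Off-path (collateral) belief 1/4 gives 1/4·298 + 3/4·214 = 235.
Creditworthy: no collateral gives 270 − 0 = 270; collateral gives 235 − 31 = 204. Stays. ✓
Subprime: no collateral gives 270 − 0 = 270; collateral gives 235 − 83 = 152. Stays. ✓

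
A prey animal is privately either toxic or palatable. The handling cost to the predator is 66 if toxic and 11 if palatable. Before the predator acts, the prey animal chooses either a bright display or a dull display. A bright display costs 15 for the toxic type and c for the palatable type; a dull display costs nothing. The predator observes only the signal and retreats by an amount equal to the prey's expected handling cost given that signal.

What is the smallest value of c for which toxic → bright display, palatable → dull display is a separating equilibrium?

55

Under separation: bright display → toxic (pays 66); dull display → palatable (pays 11).
Toxic: 66 − 15 = 51 ≥ 11 − 0 = 11. Holds regardless of c. ✓
Palatable: 11 − 0 ≥ 66 − c, so c ≥ 66 − 11 = 55.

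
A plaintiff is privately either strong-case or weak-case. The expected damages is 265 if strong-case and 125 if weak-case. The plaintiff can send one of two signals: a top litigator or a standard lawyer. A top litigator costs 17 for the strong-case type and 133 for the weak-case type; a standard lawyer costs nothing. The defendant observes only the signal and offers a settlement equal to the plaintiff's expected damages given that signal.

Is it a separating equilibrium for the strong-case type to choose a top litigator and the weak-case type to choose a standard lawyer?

Under separation the defendant infers type exactly: top litigator → strong-case (pays 265), standard lawyer → weak-case (pays 125).
Strong-case: top litigator gives 265 − 17 = 248; standard lawyer gives 125 − 0 = 125. No deviation. ✓
Weak-case: standard lawyer gives 125 − 0 = 125; top litigator gives 265 − 133 = 132. Would deviate. ✗

No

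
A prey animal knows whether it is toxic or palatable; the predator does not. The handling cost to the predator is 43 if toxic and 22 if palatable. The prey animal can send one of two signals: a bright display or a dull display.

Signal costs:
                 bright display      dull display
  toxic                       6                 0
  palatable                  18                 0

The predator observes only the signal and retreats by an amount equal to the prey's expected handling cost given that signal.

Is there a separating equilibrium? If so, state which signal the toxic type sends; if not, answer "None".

None

Try toxic → bright display, palatable → dull display:
  If types separate, bright display earns payment 43 and dull display earns 22.
  Toxic: bright display gives 43 − 6 = 37; dull display gives 22 − 0 = 22. No deviation. ✓
  Palatable: dull display gives 22 − 0 = 22; bright display gives 43 − 18 = 25. Would deviate. ✗
Try toxic → dull display, palatable → bright display:
  If types separate, dull display earns payment 43 and bright display earns 22.
  Toxic: dull display gives 43 − 0 = 43; bright display gives 22 − 6 = 16. No deviation. ✓
  Palatable: bright display gives 22 − 18 = 4; dull display gives 43 − 0 = 43. Would deviate. ✗
Neither assignment is incentive-compatible.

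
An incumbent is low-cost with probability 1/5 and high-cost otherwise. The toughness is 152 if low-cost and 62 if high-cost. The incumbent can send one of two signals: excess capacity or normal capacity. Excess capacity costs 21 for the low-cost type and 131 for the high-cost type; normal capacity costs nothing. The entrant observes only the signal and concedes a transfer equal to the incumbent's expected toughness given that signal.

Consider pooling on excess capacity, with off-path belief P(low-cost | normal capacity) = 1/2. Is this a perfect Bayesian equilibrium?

At the pooled signal (excess capacity) the entrant holds the prior 1/5 and pays 1/5·152 + 4/5·62 = 80. Off-path (normal capacity) belief 1/2 gives 1/2·152 + 1/2·62 = 107.
Low-cost: excess capacity gives 80 − 21 = 59; normal capacity gives 107 − 0 = 107. Deviates. ✗
High-cost: excess capacity gives 80 − 131 = -51; normal capacity gives 107 − 0 = 107. Deviates. ✗

No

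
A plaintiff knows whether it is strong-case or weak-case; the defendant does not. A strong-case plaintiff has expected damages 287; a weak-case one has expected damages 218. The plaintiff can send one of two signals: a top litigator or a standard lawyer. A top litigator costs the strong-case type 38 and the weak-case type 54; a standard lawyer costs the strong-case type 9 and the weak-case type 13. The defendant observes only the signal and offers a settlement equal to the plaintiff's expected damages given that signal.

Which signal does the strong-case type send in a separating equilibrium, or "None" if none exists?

None

Try strong-case → top litigator, weak-case → standard lawyer:
  If types separate, top litigator earns payment 287 and standard lawyer earns 218.
  Strong-case: top litigator gives 287 − 38 = 249; standard lawyer gives 218 − 9 = 209. No deviation. ✓
  Weak-case: standard lawyer gives 218 − 13 = 205; top litigator gives 287 − 54 = 233. Would deviate. ✗
Try strong-case → standard lawyer, weak-case → top litigator:
  If types separate, standard lawyer earns payment 287 and top litigator earns 218.
  Strong-case: standard lawyer gives 287 − 9 = 278; top litigator gives 218 − 38 = 180. No deviation. ✓
  Weak-case: top litigator gives 218 − 54 = 164; standard lawyer gives 287 − 13 = 274. Would deviate. ✗
Neither assignment is incentive-compatible.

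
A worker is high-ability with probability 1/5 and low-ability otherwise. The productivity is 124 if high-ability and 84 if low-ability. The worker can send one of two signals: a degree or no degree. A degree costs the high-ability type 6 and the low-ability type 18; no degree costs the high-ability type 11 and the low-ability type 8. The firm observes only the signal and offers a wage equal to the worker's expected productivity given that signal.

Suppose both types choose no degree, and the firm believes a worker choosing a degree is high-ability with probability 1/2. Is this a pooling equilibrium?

No

At the pooled signal (no degree) the firm holds the prior 1/5 and pays 1/5·124 + 4/5·84 = 92. Off-path (degree) belief 1/2 gives 1/2·124 + 1/2·84 = 104.
High-ability: no degree gives 92 − 11 = 81; degree gives 104 − 6 = 98. Deviates. ✗
Low-ability: no degree gives 92 − 8 = 84; degree gives 104 − 18 = 86. Deviates. ✗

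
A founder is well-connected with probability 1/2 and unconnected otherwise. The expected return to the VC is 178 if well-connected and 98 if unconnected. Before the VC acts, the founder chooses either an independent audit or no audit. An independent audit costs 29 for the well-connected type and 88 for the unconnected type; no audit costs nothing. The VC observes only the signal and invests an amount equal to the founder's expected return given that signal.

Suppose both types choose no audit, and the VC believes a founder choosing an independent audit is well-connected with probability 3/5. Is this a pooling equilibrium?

At the pooled signal (no audit) the VC holds the prior 1/2 and pays 1/2·178 + 1/2·98 = 138. Off-path (audit) belief 3/5 gives 3/5·178 + 2/5·98 = 146.
Well-connected: no audit gives 138 − 0 = 138; audit gives 146 − 29 = 117. Stays. ✓
Unconnected: no audit gives 138 − 0 = 138; audit gives 146 − 88 = 58. Stays. ✓

Yes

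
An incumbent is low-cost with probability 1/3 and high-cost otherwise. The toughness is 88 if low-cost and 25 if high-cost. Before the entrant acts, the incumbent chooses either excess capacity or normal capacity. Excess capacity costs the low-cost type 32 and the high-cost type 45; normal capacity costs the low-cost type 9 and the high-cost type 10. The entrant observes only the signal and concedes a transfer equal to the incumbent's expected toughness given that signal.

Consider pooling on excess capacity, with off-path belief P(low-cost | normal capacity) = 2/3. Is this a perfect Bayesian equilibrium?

On the equilibrium path (excess capacity) the entrant holds the prior 1/3 and pays 1/3·88 + 2/3·25 = 46. Off-path (normal capacity) belief 2/3 gives 2/3·88 + 1/3·25 = 67.
Low-cost: excess capacity gives 46 − 32 = 14; normal capacity gives 67 − 9 = 58. Deviates. ✗
High-cost: excess capacity gives 46 − 45 = 1; normal capacity gives 67 − 10 = 57. Deviates. ✗

No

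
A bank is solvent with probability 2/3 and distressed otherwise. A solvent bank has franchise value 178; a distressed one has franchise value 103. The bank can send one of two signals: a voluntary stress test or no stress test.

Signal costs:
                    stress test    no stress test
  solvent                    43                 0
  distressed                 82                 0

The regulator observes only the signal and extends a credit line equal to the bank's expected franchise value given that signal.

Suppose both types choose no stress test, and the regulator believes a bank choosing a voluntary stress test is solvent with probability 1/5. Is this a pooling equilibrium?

Yes

At the pooled signal (no stress test) the regulator holds the prior 2/3 and pays 2/3·178 + 1/3·103 = 153. Off-path (stress test) belief 1/5 gives 1/5·178 + 4/5·103 = 118.
Solvent: no stress test gives 153 − 0 = 153; stress test gives 118 − 43 = 75. Stays. ✓
Distressed: no stress test gives 153 − 0 = 153; stress test gives 118 − 82 = 36. Stays. ✓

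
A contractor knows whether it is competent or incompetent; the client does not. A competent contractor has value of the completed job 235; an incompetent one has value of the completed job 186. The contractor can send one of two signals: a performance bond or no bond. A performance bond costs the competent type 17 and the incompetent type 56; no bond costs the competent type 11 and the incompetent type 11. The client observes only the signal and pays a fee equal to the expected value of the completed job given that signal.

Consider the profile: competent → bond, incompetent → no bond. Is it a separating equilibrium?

If types separate, bond earns payment 235 and no bond earns 186.
Competent: bond gives 235 − 17 = 218; no bond gives 186 − 11 = 175. No deviation. ✓
Incompetent: no bond gives 186 − 11 = 175; bond gives 235 − 56 = 179. Would deviate. ✗

No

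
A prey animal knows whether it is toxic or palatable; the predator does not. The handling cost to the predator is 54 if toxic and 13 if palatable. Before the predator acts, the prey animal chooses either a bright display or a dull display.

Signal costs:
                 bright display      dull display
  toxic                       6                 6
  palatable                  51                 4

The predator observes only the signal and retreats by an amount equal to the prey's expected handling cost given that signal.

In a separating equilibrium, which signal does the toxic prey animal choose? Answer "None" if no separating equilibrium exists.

Try toxic → bright display, palatable → dull display:
  If types separate, bright display earns payment 54 and dull display earns 13.
  Toxic: bright display gives 54 − 6 = 48; dull display gives 13 − 6 = 7. No deviation. ✓
  Palatable: dull display gives 13 − 4 = 9; bright display gives 54 − 51 = 3. No deviation. ✓
Both hold — the toxic type sends bright display.

bright display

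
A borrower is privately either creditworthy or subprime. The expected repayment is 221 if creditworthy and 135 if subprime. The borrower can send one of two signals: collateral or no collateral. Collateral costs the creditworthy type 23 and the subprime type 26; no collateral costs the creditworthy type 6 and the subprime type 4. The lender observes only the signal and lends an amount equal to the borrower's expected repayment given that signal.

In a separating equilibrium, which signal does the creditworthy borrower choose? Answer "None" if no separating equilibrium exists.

Try creditworthy → collateral, subprime → no collateral:
  Under separation the lender infers type exactly: collateral → creditworthy (pays 221), no collateral → subprime (pays 135).
  Creditworthy: collateral gives 221 − 23 = 198; no collateral gives 135 − 6 = 129. No deviation. ✓
  Subprime: no collateral gives 135 − 4 = 131; collateral gives 221 − 26 = 195. Would deviate. ✗
Try creditworthy → no collateral, subprime → collateral:
  Under separation the lender infers type exactly: no collateral → creditworthy (pays 221), collateral → subprime (pays 135).
  Creditworthy: no collateral gives 221 − 6 = 215; collateral gives 135 − 23 = 112. No deviation. ✓
  Subprime: collateral gives 135 − 26 = 109; no collateral gives 221 − 4 = 217. Would deviate. ✗
Neither assignment is incentive-compatible.

None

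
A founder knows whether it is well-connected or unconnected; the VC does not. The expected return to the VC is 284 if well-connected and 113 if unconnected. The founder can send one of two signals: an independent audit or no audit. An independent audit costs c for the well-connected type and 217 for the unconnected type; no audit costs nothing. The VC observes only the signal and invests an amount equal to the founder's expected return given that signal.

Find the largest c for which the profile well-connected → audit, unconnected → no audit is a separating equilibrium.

171

Under separation: audit → well-connected (pays 284); no audit → unconnected (pays 113).
Unconnected: 113 − 0 = 113 ≥ 284 − 217 = 67. Holds regardless of c. ✓
Well-connected: 284 − c ≥ 113 − 0, so c ≤ 284 − 113 = 171.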